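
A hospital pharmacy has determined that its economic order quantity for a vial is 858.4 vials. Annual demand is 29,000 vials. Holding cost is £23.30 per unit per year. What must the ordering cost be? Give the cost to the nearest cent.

S ≈ £296.01

Invert the EOQ relation Q*² = 2DS/H.
From Q* = √(2DS/H): S = Q*²H / (2D) = 858.4² × 23.3 / (2 × 29,000) = 296.0107.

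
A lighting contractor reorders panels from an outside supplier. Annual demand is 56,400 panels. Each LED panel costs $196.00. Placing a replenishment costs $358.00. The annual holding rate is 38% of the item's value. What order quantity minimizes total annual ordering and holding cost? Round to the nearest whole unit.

Holding cost H = 0.38 × $196.00 = $74.4800 per unit per year.
EOQ = √(2DS / H) = √(2 × 56,400 × 358 / 74.48).
= √(40,382,400 / 74.48) = √542,191.1923 ≈ 736.336.

Q* ≈ 736 panels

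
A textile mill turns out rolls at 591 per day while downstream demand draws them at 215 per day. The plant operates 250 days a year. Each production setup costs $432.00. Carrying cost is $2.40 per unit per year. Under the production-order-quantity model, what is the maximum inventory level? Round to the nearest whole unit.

Annual demand D = 215 × 250 = 53,750.
Production build-up factor (1 − d/p) = 1 − 215/591 = 0.6362.
Q* = √(2DS / (H(1 − d/p))) = √(2 × 53,750 × 432 / (2.4 × 0.6362)).
= √(46,440,000 / 1.5269) ≈ 5514.934.
Maximum inventory = Q*(1 − d/p) = 5514.934 × 0.6362 ≈ 3508.655.

I_max ≈ 3,509 rolls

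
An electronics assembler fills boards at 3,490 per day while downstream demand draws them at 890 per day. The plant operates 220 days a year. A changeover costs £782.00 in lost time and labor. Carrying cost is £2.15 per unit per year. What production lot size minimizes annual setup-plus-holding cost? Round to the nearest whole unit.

Annual demand D = 890 × 220 = 195,800.
Production build-up factor (1 − d/p) = 1 − 890/3,490 = 0.7450.
Q* = √(2DS / (H(1 − d/p))) = √(2 × 195,800 × 782 / (2.15 × 0.7450)).
= √(306,231,200 / 1.6017) ≈ 13827.113.

Q* ≈ 13,827 boards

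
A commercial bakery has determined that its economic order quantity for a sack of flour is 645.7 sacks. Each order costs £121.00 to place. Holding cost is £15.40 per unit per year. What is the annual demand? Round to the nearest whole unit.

Invert the EOQ relation Q*² = 2DS/H.
From Q* = √(2DS/H): D = Q*²H / (2S) = 645.7² × 15.4 / (2 × 121) = 26531.813.

D ≈ 26,532 sacks per year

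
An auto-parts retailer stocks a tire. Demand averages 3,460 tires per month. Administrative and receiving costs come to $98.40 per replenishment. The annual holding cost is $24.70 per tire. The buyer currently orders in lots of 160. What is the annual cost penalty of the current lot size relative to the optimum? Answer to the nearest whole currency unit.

Extra cost ≈ $13,304 per year

Annual demand D = 3,460 × 12 = 41,520.
EOQ = √(2DS/H) = √(2 × 41,520 × 98.4 / 24.7) ≈ 575.17.
Cost at Q* = (D/Q*)S + (Q*/2)H = √(2DSH) ≈ $14,206.59.
Cost at Q = 160: (41,520/160)×98.4 + (160/2)×24.7 = $25,534.80 + $1,976.00 = $27,510.80.
Excess = $27,510.80 − $14,206.59 = $13,304.21.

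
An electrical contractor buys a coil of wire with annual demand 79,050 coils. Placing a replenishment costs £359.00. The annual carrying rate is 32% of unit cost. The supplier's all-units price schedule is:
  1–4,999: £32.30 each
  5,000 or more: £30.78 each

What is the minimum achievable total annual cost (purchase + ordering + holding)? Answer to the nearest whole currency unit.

TC* ≈ £2,463,459

Holding cost per unit per year at price C is H = 0.32·C.
For each price level, check whether its EOQ is feasible; otherwise the best quantity at that price is the breakpoint.
EOQ at £32.30 = 2343.3 (feasible in tier 1): TC = 79,050×£32.30 + (79,050/2343.3)×359 + (2343.3/2)×0.32×£32.30 = £2,577,535.85.
EOQ at £30.78 = 2400.5 < 5000, so use break Q=5000: TC = 79,050×£30.78 + (79,050/5000.0)×359 + (5000.0/2)×0.32×£30.78 = £2,463,458.79.
Lowest total cost among the candidates is at Q = 5000.0.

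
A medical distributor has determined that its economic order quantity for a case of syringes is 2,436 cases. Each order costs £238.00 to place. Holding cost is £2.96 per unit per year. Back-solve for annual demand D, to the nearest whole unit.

Invert the EOQ relation Q*² = 2DS/H.
From Q* = √(2DS/H): D = Q*²H / (2S) = 2,436² × 2.96 / (2 × 238) = 36901.101.

D ≈ 36,901 cases per year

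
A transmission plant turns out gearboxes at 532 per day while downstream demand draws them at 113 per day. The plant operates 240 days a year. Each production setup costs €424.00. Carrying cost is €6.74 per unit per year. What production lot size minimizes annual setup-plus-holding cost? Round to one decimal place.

Q* ≈ 2,081.4 gearboxes

Annual demand D = 113 × 240 = 27,120.
Production build-up factor (1 − d/p) = 1 − 113/532 = 0.7876.
Q* = √(2DS / (H(1 − d/p))) = √(2 × 27,120 × 424 / (6.74 × 0.7876)).
= √(22,997,760 / 5.3084) ≈ 2081.429.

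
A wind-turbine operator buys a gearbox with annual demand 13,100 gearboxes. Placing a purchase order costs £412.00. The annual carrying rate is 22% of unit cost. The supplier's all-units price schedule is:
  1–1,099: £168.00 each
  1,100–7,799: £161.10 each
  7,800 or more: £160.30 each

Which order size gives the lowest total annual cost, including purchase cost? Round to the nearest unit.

Q* ≈ 1,100 gearboxes

Holding cost per unit per year at price C is H = 0.22·C.
Evaluate total cost at each tier's feasible EOQ or, if the EOQ is below the tier, at the tier's minimum quantity.
EOQ at £168.00 = 540.4 (feasible in tier 1): TC = 13,100×£168.00 + (13,100/540.4)×412 + (540.4/2)×0.22×£168.00 = £2,220,774.01.
EOQ at £161.10 = 551.9 < 1100, so use break Q=1100: TC = 13,100×£161.10 + (13,100/1100.0)×412 + (1100.0/2)×0.22×£161.10 = £2,134,809.65.
EOQ at £160.30 = 553.2 < 7800, so use break Q=7800: TC = 13,100×£160.30 + (13,100/7800.0)×412 + (7800.0/2)×0.22×£160.30 = £2,238,159.35.
Lowest total cost is £2,134,809.65 at Q = 1100.0.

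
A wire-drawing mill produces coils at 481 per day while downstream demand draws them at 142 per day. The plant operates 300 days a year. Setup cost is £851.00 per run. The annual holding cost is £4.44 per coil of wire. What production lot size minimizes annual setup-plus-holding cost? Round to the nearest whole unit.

Annual demand D = 142 × 300 = 42,600.
Production build-up factor (1 − d/p) = 1 − 142/481 = 0.7048.
Q* = √(2DS / (H(1 − d/p))) = √(2 × 42,600 × 851 / (4.44 × 0.7048)).
= √(72,505,200 / 3.1292) ≈ 4813.553.

Q* ≈ 4,814 coils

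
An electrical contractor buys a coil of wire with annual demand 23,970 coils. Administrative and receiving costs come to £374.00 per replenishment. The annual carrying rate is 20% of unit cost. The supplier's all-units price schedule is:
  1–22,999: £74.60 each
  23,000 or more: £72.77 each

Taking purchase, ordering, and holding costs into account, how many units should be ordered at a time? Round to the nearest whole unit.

Holding cost per unit per year at price C is H = 0.20·C.
Evaluate total cost at each tier's feasible EOQ or, if the EOQ is below the tier, at the tier's minimum quantity.
EOQ at £74.60 = 1096.2 (feasible in tier 1): TC = 23,970×£74.60 + (23,970/1096.2)×374 + (1096.2/2)×0.20×£74.60 = £1,804,517.70.
EOQ at £72.77 = 1109.9 < 23000, so use break Q=23000: TC = 23,970×£72.77 + (23,970/23000.0)×374 + (23000.0/2)×0.20×£72.77 = £1,912,057.67.
Lowest total cost is £1,804,517.70 at Q = 1096.2.

Q* ≈ 1,096 coils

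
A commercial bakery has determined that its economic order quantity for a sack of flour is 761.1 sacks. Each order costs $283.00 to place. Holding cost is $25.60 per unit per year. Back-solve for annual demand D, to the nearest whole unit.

D ≈ 26,200 sacks per year

The basic EOQ model gives Q* = √(2DS/H); rearrange for the unknown.
From Q* = √(2DS/H): D = Q*²H / (2S) = 761.1² × 25.6 / (2 × 283) = 26200.343.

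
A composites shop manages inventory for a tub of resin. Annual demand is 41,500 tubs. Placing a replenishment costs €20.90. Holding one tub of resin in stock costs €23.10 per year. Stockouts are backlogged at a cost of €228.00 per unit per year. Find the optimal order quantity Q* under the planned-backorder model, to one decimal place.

With planned backorders, Q* = √(2DS/H) · √((H+B)/B).
√(2DS/H) = √(2 × 41,500 × 20.9 / 23.1) = 274.035.
√((H+B)/B) = √((23.1+228)/228) = 1.0494.
Q* ≈ 287.582.

Q* ≈ 287.6 tubs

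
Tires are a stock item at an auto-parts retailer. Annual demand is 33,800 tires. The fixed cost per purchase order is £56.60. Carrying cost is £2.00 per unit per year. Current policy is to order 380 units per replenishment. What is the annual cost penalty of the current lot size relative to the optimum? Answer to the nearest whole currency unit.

Extra cost ≈ £2,648 per year

EOQ = √(2DS/H) = √(2 × 33,800 × 56.6 / 2) ≈ 1383.14.
Cost at Q* = (D/Q*)S + (Q*/2)H = √(2DSH) ≈ £2,766.28.
Cost at Q = 380: (33,800/380)×56.6 + (380/2)×2 = £5,034.42 + £380.00 = £5,414.42.
Excess = £5,414.42 − £2,766.28 = £2,648.14.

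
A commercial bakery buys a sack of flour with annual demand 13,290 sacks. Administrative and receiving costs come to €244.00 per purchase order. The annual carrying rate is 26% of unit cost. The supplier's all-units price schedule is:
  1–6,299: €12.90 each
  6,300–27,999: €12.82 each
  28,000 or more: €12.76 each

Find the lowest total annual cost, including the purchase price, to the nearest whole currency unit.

Holding cost per unit per year at price C is H = 0.26·C.
For each price level, check whether its EOQ is feasible; otherwise the best quantity at that price is the breakpoint.
EOQ at €12.90 = 1390.6 (feasible in tier 1): TC = 13,290×€12.90 + (13,290/1390.6)×244 + (1390.6/2)×0.26×€12.90 = €176,104.95.
EOQ at €12.82 = 1394.9 < 6300, so use break Q=6300: TC = 13,290×€12.82 + (13,290/6300.0)×244 + (6300.0/2)×0.26×€12.82 = €181,392.10.
EOQ at €12.76 = 1398.2 < 28000, so use break Q=28000: TC = 13,290×€12.76 + (13,290/28000.0)×244 + (28000.0/2)×0.26×€12.76 = €216,142.61.
Lowest total cost among the candidates is at Q = 1390.6.

TC* ≈ €176,105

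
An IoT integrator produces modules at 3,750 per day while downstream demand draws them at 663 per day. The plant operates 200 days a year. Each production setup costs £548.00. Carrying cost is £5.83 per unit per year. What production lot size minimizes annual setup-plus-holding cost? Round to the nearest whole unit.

Q* ≈ 5,503 modules

Annual demand D = 663 × 200 = 132,600.
Production build-up factor (1 − d/p) = 1 − 663/3,750 = 0.8232.
Q* = √(2DS / (H(1 − d/p))) = √(2 × 132,600 × 548 / (5.83 × 0.8232)).
= √(145,329,600 / 4.7993) ≈ 5502.880.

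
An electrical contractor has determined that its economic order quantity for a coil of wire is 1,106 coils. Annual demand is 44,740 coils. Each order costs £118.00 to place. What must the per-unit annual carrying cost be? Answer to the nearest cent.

H ≈ £8.63

Invert the EOQ relation Q*² = 2DS/H.
From Q* = √(2DS/H): H = 2DS / Q*² = 2 × 44,740 × 118 / 1,106² = 8.6317.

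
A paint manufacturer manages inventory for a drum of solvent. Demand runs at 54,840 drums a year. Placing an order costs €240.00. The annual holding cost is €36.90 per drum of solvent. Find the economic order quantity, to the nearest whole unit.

EOQ = √(2DS / H) = √(2 × 54,840 × 240 / 36.9).
= √(26,323,200 / 36.9) = √713,365.8537 ≈ 844.610.

Q* ≈ 845 drums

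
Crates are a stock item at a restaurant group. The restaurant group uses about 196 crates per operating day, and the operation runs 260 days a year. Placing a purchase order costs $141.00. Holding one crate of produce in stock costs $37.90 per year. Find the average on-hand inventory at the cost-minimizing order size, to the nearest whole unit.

Annual demand D = 196 × 260 = 50,960.
The optimal lot size = √(2DS/H) = √(2 × 50,960 × 141 / 37.9) ≈ 615.77.
Average inventory = Q*/2 ≈ 615.77 / 2 = 307.886.

Average inventory ≈ 308 crates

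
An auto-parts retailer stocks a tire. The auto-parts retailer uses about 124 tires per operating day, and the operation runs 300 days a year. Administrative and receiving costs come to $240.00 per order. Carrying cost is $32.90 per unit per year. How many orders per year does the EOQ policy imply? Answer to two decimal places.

N ≈ 50.50 orders per year

Annual demand D = 124 × 300 = 37,200.
The optimal lot size = √(2DS/H) = √(2 × 37,200 × 240 / 32.9) ≈ 736.71.
Orders per year = D / Q* = 37,200 / 736.71 ≈ 50.495.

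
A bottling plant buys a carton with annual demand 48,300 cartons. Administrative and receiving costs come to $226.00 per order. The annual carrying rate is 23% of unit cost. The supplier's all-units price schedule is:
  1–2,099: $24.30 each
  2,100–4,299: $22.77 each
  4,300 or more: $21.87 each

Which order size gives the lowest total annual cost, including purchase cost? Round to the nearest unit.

Q* ≈ 4,300 cartons

Holding cost per unit per year at price C is H = 0.23·C.
Candidates are each tier's EOQ (if it falls in that tier) and each price-break quantity.
EOQ at $24.30 = 1976.4 (feasible in tier 1): TC = 48,300×$24.30 + (48,300/1976.4)×226 + (1976.4/2)×0.23×$24.30 = $1,184,736.12.
EOQ at $22.77 = 2041.7 < 2100, so use break Q=2100: TC = 48,300×$22.77 + (48,300/2100.0)×226 + (2100.0/2)×0.23×$22.77 = $1,110,487.96.
EOQ at $21.87 = 2083.3 < 4300, so use break Q=4300: TC = 48,300×$21.87 + (48,300/4300.0)×226 + (4300.0/2)×0.23×$21.87 = $1,069,674.27.
Lowest total cost is $1,069,674.27 at Q = 4300.0.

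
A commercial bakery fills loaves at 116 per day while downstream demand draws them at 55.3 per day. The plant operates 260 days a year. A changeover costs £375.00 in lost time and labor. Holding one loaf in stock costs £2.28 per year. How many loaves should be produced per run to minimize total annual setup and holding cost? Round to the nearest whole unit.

Q* ≈ 3,006 loaves

Annual demand D = 55.3 × 260 = 14,378.
Production build-up factor (1 − d/p) = 1 − 55.3/116 = 0.5233.
Q* = √(2DS / (H(1 − d/p))) = √(2 × 14,378 × 375 / (2.28 × 0.5233)).
= √(10,783,500 / 1.1931) ≈ 3006.402.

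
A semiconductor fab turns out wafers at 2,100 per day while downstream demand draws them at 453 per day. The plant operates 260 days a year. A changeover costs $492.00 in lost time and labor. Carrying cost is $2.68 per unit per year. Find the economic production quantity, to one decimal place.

Q* ≈ 7,425.6 wafers

Annual demand D = 453 × 260 = 117,780.
Production build-up factor (1 − d/p) = 1 − 453/2,100 = 0.7843.
Q* = √(2DS / (H(1 − d/p))) = √(2 × 117,780 × 492 / (2.68 × 0.7843)).
= √(115,895,520 / 2.1019) ≈ 7425.553.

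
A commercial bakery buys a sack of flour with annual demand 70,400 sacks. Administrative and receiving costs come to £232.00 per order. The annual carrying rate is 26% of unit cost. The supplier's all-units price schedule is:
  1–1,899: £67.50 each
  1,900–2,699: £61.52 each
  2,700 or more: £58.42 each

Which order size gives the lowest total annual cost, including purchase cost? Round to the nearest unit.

Q* ≈ 2,700 sacks

Holding cost per unit per year at price C is H = 0.26·C.
For each price level, check whether its EOQ is feasible; otherwise the best quantity at that price is the breakpoint.
EOQ at £67.50 = 1364.3 (feasible in tier 1): TC = 70,400×£67.50 + (70,400/1364.3)×232 + (1364.3/2)×0.26×£67.50 = £4,775,943.29.
EOQ at £61.52 = 1429.1 < 1900, so use break Q=1900: TC = 70,400×£61.52 + (70,400/1900.0)×232 + (1900.0/2)×0.26×£61.52 = £4,354,799.65.
EOQ at £58.42 = 1466.5 < 2700, so use break Q=2700: TC = 70,400×£58.42 + (70,400/2700.0)×232 + (2700.0/2)×0.26×£58.42 = £4,139,322.61.
Lowest total cost is £4,139,322.61 at Q = 2700.0.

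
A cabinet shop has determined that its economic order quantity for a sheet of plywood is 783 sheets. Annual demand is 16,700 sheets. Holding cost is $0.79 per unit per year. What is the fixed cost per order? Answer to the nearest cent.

S ≈ $14.50

The basic EOQ model gives Q* = √(2DS/H); rearrange for the unknown.
From Q* = √(2DS/H): S = Q*²H / (2D) = 783² × 0.79 / (2 × 16,700) = 14.5012.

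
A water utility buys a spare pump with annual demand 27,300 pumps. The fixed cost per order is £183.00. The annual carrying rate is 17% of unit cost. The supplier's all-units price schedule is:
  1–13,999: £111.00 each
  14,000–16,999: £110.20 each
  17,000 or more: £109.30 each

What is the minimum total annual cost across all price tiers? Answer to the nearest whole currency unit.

Holding cost per unit per year at price C is H = 0.17·C.
Candidates are each tier's EOQ (if it falls in that tier) and each price-break quantity.
EOQ at £111.00 = 727.7 (feasible in tier 1): TC = 27,300×£111.00 + (27,300/727.7)×183 + (727.7/2)×0.17×£111.00 = £3,044,031.18.
EOQ at £110.20 = 730.3 < 14000, so use break Q=14000: TC = 27,300×£110.20 + (27,300/14000.0)×183 + (14000.0/2)×0.17×£110.20 = £3,139,954.85.
EOQ at £109.30 = 733.3 < 17000, so use break Q=17000: TC = 27,300×£109.30 + (27,300/17000.0)×183 + (17000.0/2)×0.17×£109.30 = £3,142,122.38.
Lowest total cost among the candidates is at Q = 727.7.

TC* ≈ £3,044,031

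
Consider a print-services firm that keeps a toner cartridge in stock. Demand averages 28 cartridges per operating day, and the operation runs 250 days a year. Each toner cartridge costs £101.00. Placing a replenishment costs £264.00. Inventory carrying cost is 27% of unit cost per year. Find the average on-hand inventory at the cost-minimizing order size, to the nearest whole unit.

Average inventory ≈ 184 cartridges

Annual demand D = 28 × 250 = 7,000.
Holding cost H = 0.27 × £101.00 = £27.2700 per unit per year.
EOQ = √(2DS/H) = √(2 × 7,000 × 264 / 27.27) ≈ 368.15.
Average inventory = Q*/2 ≈ 368.15 / 2 = 184.074.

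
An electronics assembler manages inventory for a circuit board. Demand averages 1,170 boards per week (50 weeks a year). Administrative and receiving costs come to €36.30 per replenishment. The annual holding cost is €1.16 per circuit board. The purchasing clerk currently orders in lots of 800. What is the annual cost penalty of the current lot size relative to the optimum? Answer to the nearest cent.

Annual demand D = 1,170 × 50 = 58,500.
EOQ = √(2DS/H) = √(2 × 58,500 × 36.3 / 1.16) ≈ 1913.45.
Cost at Q* = (D/Q*)S + (Q*/2)H = √(2DSH) ≈ €2,219.60.
Cost at Q = 800: (58,500/800)×36.3 + (800/2)×1.16 = €2,654.44 + €464.00 = €3,118.44.
Excess = €3,118.44 − €2,219.60 = €898.83.

Extra cost ≈ €898.83 per year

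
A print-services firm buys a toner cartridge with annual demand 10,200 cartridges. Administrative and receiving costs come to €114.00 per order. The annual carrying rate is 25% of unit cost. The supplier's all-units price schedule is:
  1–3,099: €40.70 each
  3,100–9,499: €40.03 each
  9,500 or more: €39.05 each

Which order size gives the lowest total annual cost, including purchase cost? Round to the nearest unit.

Holding cost per unit per year at price C is H = 0.25·C.
Evaluate total cost at each tier's feasible EOQ or, if the EOQ is below the tier, at the tier's minimum quantity.
EOQ at €40.70 = 478.1 (feasible in tier 1): TC = 10,200×€40.70 + (10,200/478.1)×114 + (478.1/2)×0.25×€40.70 = €420,004.46.
EOQ at €40.03 = 482.1 < 3100, so use break Q=3100: TC = 10,200×€40.03 + (10,200/3100.0)×114 + (3100.0/2)×0.25×€40.03 = €424,192.72.
EOQ at €39.05 = 488.1 < 9500, so use break Q=9500: TC = 10,200×€39.05 + (10,200/9500.0)×114 + (9500.0/2)×0.25×€39.05 = €444,804.28.
Lowest total cost is €420,004.46 at Q = 478.1.

Q* ≈ 478 cartridges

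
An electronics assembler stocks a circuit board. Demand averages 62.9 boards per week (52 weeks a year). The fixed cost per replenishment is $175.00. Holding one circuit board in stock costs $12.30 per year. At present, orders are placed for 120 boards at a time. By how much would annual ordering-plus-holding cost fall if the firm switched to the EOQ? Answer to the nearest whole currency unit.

Extra cost ≈ $1,755 per year

Annual demand D = 62.9 × 52 = 3,270.8.
EOQ = √(2DS/H) = √(2 × 3,270.8 × 175 / 12.3) ≈ 305.08.
Cost at Q* = (D/Q*)S + (Q*/2)H = √(2DSH) ≈ $3,752.44.
Cost at Q = 120: (3,270.8/120)×175 + (120/2)×12.3 = $4,769.92 + $738.00 = $5,507.92.
Excess = $5,507.92 − $3,752.44 = $1,755.48.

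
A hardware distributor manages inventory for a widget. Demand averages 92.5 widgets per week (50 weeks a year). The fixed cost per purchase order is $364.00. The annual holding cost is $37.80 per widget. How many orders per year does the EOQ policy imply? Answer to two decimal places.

Annual demand D = 92.5 × 50 = 4,625.
Q* = √(2DS/H) = √(2 × 4,625 × 364 / 37.8) ≈ 298.45.
Orders per year = D / Q* = 4,625 / 298.45 ≈ 15.497.

N ≈ 15.50 orders per year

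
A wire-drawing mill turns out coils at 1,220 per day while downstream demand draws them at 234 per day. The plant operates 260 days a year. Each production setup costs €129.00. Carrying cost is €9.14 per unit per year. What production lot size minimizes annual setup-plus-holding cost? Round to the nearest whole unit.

Annual demand D = 234 × 260 = 60,840.
Production build-up factor (1 − d/p) = 1 − 234/1,220 = 0.8082.
Q* = √(2DS / (H(1 − d/p))) = √(2 × 60,840 × 129 / (9.14 × 0.8082)).
= √(15,696,720 / 7.3869) ≈ 1457.716.

Q* ≈ 1,458 coils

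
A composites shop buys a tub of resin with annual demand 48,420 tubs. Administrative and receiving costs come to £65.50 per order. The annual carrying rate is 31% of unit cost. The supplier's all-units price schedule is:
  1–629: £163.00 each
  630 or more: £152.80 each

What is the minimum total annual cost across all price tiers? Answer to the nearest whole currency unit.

Holding cost per unit per year at price C is H = 0.31·C.
Evaluate total cost at each tier's feasible EOQ or, if the EOQ is below the tier, at the tier's minimum quantity.
EOQ at £163.00 = 354.3 (feasible in tier 1): TC = 48,420×£163.00 + (48,420/354.3)×65.5 + (354.3/2)×0.31×£163.00 = £7,910,362.87.
EOQ at £152.80 = 365.9 < 630, so use break Q=630: TC = 48,420×£152.80 + (48,420/630.0)×65.5 + (630.0/2)×0.31×£152.80 = £7,418,531.06.
Lowest total cost among the candidates is at Q = 630.0.

TC* ≈ £7,418,531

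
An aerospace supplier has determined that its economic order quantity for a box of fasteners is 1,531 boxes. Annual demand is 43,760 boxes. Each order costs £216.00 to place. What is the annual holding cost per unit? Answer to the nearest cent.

Invert the EOQ relation Q*² = 2DS/H.
From Q* = √(2DS/H): H = 2DS / Q*² = 2 × 43,760 × 216 / 1,531² = 8.0651.

H ≈ £8.07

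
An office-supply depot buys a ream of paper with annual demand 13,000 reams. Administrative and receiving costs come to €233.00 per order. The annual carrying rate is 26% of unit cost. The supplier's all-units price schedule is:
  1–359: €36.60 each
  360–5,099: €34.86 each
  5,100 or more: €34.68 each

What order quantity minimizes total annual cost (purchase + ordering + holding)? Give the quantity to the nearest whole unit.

Q* ≈ 818 reams

Holding cost per unit per year at price C is H = 0.26·C.
Candidates are each tier's EOQ (if it falls in that tier) and each price-break quantity.
Tier 1 (€36.60): EOQ = 797.9 exceeds tier's upper bound 359, so this tier is dominated.
EOQ at €34.86 = 817.5 (feasible in tier 2): TC = 13,000×€34.86 + (13,000/817.5)×233 + (817.5/2)×0.26×€34.86 = €460,589.95.
EOQ at €34.68 = 819.7 < 5100, so use break Q=5100: TC = 13,000×€34.68 + (13,000/5100.0)×233 + (5100.0/2)×0.26×€34.68 = €474,426.76.
Lowest total cost is €460,589.95 at Q = 817.5.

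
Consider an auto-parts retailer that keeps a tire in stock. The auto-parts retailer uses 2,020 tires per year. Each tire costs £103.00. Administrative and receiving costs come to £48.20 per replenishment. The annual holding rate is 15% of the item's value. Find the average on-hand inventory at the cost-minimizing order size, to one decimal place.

Holding cost H = 0.15 × £103.00 = £15.4500 per unit per year.
The optimal lot size = √(2DS/H) = √(2 × 2,020 × 48.2 / 15.45) ≈ 112.27.
Average inventory = Q*/2 ≈ 112.27 / 2 = 56.133.

Average inventory ≈ 56.1 tires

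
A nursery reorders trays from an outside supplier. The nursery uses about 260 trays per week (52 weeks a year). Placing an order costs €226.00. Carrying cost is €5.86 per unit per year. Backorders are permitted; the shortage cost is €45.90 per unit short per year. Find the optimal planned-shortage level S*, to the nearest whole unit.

S* ≈ 123 trays

Annual demand D = 260 × 52 = 13,520.
With planned backorders, Q* = √(2DS/H) · √((H+B)/B).
√(2DS/H) = √(2 × 13,520 × 226 / 5.86) = 1021.195.
√((H+B)/B) = √((5.86+45.9)/45.9) = 1.0619.
Q* ≈ 1084.425.
S* = Q* · H/(H+B) = 1084.425 × 5.86/51.76 ≈ 122.773.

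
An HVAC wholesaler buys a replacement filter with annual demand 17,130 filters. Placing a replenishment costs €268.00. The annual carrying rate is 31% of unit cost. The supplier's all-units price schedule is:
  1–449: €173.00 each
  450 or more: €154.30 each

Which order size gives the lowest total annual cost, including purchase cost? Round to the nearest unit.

Holding cost per unit per year at price C is H = 0.31·C.
For each price level, check whether its EOQ is feasible; otherwise the best quantity at that price is the breakpoint.
EOQ at €173.00 = 413.8 (feasible in tier 1): TC = 17,130×€173.00 + (17,130/413.8)×268 + (413.8/2)×0.31×€173.00 = €2,985,680.39.
EOQ at €154.30 = 438.1 < 450, so use break Q=450: TC = 17,130×€154.30 + (17,130/450.0)×268 + (450.0/2)×0.31×€154.30 = €2,664,123.29.
Lowest total cost is €2,664,123.29 at Q = 450.0.

Q* ≈ 450 filters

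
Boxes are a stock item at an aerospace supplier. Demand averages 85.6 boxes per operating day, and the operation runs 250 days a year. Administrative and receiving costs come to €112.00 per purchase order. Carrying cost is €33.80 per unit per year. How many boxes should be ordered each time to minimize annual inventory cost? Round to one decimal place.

Annual demand D = 85.6 × 250 = 21,400.
EOQ = √(2DS / H) = √(2 × 21,400 × 112 / 33.8).
= √(4,793,600 / 33.8) = √141,822.4852 ≈ 376.593.

Q* ≈ 376.6 boxes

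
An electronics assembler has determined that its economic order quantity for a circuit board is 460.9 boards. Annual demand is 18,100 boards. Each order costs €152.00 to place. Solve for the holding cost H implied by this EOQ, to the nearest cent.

H ≈ €25.90

Squaring Q* = √(2DS/H) gives Q*² = 2DS/H.
From Q* = √(2DS/H): H = 2DS / Q*² = 2 × 18,100 × 152 / 460.9² = 25.9023.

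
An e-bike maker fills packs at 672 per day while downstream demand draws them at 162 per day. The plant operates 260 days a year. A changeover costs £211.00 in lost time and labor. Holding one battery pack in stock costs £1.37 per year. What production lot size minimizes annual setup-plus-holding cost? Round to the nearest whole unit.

Annual demand D = 162 × 260 = 42,120.
Production build-up factor (1 − d/p) = 1 − 162/672 = 0.7589.
Q* = √(2DS / (H(1 − d/p))) = √(2 × 42,120 × 211 / (1.37 × 0.7589)).
= √(17,774,640 / 1.0397) ≈ 4134.659.

Q* ≈ 4,135 packs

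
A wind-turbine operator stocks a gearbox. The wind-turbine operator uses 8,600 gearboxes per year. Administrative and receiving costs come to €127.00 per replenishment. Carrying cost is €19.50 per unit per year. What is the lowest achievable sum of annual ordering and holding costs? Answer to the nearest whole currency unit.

TC* ≈ €6,527

Q* = √(2DS/H) = √(2 × 8,600 × 127 / 19.5) ≈ 334.69.
At the optimum the two cost components are equal, so total cost = 2·(Q*/2)H = Q*·H.
Minimum total = √(2DSH) = √(2 × 8,600 × 127 × 19.5) ≈ 6526.546.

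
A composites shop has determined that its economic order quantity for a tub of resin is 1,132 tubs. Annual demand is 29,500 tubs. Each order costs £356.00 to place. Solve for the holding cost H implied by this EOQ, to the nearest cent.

Squaring Q* = √(2DS/H) gives Q*² = 2DS/H.
From Q* = √(2DS/H): H = 2DS / Q*² = 2 × 29,500 × 356 / 1,132² = 16.3911.

H ≈ £16.39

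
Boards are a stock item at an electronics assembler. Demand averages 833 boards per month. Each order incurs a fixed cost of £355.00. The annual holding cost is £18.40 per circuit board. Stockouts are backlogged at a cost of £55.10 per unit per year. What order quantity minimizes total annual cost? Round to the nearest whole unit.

Q* ≈ 717 boards

Annual demand D = 833 × 12 = 9,996.
With planned backorders, Q* = √(2DS/H) · √((H+B)/B).
√(2DS/H) = √(2 × 9,996 × 355 / 18.4) = 621.060.
√((H+B)/B) = √((18.4+55.1)/55.1) = 1.1550.
Q* ≈ 717.301.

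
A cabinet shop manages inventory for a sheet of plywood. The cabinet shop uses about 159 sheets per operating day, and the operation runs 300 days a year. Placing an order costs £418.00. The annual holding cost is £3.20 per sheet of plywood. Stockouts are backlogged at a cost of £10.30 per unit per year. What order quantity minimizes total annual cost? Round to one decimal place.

Q* ≈ 4,041.4 sheets

Annual demand D = 159 × 300 = 47,700.
With planned backorders, Q* = √(2DS/H) · √((H+B)/B).
√(2DS/H) = √(2 × 47,700 × 418 / 3.2) = 3530.103.
√((H+B)/B) = √((3.2+10.3)/10.3) = 1.1448.
Q* ≈ 4041.435.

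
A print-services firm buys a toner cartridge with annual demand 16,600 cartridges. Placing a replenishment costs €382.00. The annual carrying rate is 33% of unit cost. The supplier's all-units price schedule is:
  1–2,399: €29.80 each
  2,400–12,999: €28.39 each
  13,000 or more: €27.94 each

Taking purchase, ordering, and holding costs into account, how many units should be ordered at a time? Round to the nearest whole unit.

Q* ≈ 2,400 cartridges

Holding cost per unit per year at price C is H = 0.33·C.
Candidates are each tier's EOQ (if it falls in that tier) and each price-break quantity.
EOQ at €29.80 = 1135.6 (feasible in tier 1): TC = 16,600×€29.80 + (16,600/1135.6)×382 + (1135.6/2)×0.33×€29.80 = €505,847.75.
EOQ at €28.39 = 1163.5 < 2400, so use break Q=2400: TC = 16,600×€28.39 + (16,600/2400.0)×382 + (2400.0/2)×0.33×€28.39 = €485,158.61.
EOQ at €27.94 = 1172.8 < 13000, so use break Q=13000: TC = 16,600×€27.94 + (16,600/13000.0)×382 + (13000.0/2)×0.33×€27.94 = €524,223.08.
Lowest total cost is €485,158.61 at Q = 2400.0.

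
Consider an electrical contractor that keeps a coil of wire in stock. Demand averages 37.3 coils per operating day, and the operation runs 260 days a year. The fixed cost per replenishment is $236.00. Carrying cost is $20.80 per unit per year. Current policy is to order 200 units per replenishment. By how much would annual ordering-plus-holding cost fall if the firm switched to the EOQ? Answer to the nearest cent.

Extra cost ≈ $3,766.02 per year

Annual demand D = 37.3 × 260 = 9,698.
EOQ = √(2DS/H) = √(2 × 9,698 × 236 / 20.8) ≈ 469.12.
Cost at Q* = (D/Q*)S + (Q*/2)H = √(2DSH) ≈ $9,757.62.
Cost at Q = 200: (9,698/200)×236 + (200/2)×20.8 = $11,443.64 + $2,080.00 = $13,523.64.
Excess = $13,523.64 − $9,757.62 = $3,766.02.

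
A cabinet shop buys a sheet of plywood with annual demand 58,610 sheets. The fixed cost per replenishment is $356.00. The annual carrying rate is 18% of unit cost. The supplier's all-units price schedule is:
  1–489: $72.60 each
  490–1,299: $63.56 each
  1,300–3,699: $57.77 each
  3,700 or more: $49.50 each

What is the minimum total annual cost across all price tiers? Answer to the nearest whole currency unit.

TC* ≈ $2,923,318

Holding cost per unit per year at price C is H = 0.18·C.
For each price level, check whether its EOQ is feasible; otherwise the best quantity at that price is the breakpoint.
Tier 1 ($72.60): EOQ = 1787.0 exceeds tier's upper bound 489, so this tier is dominated.
Tier 2 ($63.56): EOQ = 1909.8 exceeds tier's upper bound 1299, so this tier is dominated.
EOQ at $57.77 = 2003.3 (feasible in tier 3): TC = 58,610×$57.77 + (58,610/2003.3)×356 + (2003.3/2)×0.18×$57.77 = $3,406,730.85.
EOQ at $49.50 = 2164.1 < 3700, so use break Q=3700: TC = 58,610×$49.50 + (58,610/3700.0)×356 + (3700.0/2)×0.18×$49.50 = $2,923,317.73.
Lowest total cost among the candidates is at Q = 3700.0.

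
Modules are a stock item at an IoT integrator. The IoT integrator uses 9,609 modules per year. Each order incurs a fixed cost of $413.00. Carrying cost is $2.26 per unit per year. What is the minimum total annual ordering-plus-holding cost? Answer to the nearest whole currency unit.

TC* ≈ $4,235

Q* = √(2DS/H) = √(2 × 9,609 × 413 / 2.26) ≈ 1874.02.
At the optimum the two cost components are equal, so total cost = 2·(Q*/2)H = Q*·H.
Minimum total = √(2DSH) = √(2 × 9,609 × 413 × 2.26) ≈ 4235.292.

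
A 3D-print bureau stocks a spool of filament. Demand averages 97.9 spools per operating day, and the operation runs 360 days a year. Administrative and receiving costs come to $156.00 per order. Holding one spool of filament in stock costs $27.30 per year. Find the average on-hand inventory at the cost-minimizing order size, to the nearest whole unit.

Annual demand D = 97.9 × 360 = 35,244.
The optimal lot size = √(2DS/H) = √(2 × 35,244 × 156 / 27.3) ≈ 634.66.
Average inventory = Q*/2 ≈ 634.66 / 2 = 317.328.

Average inventory ≈ 317 spools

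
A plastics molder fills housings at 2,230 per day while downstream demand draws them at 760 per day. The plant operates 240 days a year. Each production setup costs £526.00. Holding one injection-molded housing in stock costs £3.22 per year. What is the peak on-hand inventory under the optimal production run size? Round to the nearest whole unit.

I_max ≈ 6,268 housings

Annual demand D = 760 × 240 = 182,400.
Production build-up factor (1 − d/p) = 1 − 760/2,230 = 0.6592.
Q* = √(2DS / (H(1 − d/p))) = √(2 × 182,400 × 526 / (3.22 × 0.6592)).
= √(191,884,800 / 2.1226) ≈ 9507.933.
Maximum inventory = Q*(1 − d/p) = 9507.933 × 0.6592 ≈ 6267.561.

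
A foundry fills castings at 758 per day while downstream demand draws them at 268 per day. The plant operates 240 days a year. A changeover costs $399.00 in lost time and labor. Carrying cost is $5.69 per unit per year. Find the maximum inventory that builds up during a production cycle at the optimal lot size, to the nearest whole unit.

I_max ≈ 2,415 castings

Annual demand D = 268 × 240 = 64,320.
Production build-up factor (1 − d/p) = 1 − 268/758 = 0.6464.
Q* = √(2DS / (H(1 − d/p))) = √(2 × 64,320 × 399 / (5.69 × 0.6464)).
= √(51,327,360 / 3.6782) ≈ 3735.553.
Maximum inventory = Q*(1 − d/p) = 3735.553 × 0.6464 ≈ 2414.803.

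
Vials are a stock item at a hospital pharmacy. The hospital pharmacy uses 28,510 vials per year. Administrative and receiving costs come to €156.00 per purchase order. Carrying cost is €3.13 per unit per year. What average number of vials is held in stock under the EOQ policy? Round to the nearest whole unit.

The optimal lot size = √(2DS/H) = √(2 × 28,510 × 156 / 3.13) ≈ 1685.79.
Average inventory = Q*/2 ≈ 1685.79 / 2 = 842.896.

Average inventory ≈ 843 vials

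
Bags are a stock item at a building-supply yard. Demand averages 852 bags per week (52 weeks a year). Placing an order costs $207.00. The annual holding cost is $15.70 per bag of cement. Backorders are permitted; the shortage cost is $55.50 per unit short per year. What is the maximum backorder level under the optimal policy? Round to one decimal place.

Annual demand D = 852 × 52 = 44,304.
With planned backorders, Q* = √(2DS/H) · √((H+B)/B).
√(2DS/H) = √(2 × 44,304 × 207 / 15.7) = 1080.866.
√((H+B)/B) = √((15.7+55.5)/55.5) = 1.1326.
Q* ≈ 1224.236.
S* = Q* · H/(H+B) = 1224.236 × 15.7/71.2 ≈ 269.951.

S* ≈ 270.0 bags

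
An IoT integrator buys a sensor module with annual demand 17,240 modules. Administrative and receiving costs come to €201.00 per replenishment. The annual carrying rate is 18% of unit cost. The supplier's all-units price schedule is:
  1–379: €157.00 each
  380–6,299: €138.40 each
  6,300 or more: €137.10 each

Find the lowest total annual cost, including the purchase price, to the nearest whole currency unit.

Holding cost per unit per year at price C is H = 0.18·C.
For each price level, check whether its EOQ is feasible; otherwise the best quantity at that price is the breakpoint.
Tier 1 (€157.00): EOQ = 495.2 exceeds tier's upper bound 379, so this tier is dominated.
EOQ at €138.40 = 527.4 (feasible in tier 2): TC = 17,240×€138.40 + (17,240/527.4)×201 + (527.4/2)×0.18×€138.40 = €2,399,155.72.
EOQ at €137.10 = 529.9 < 6300, so use break Q=6300: TC = 17,240×€137.10 + (17,240/6300.0)×201 + (6300.0/2)×0.18×€137.10 = €2,441,889.74.
Lowest total cost among the candidates is at Q = 527.4.

TC* ≈ €2,399,156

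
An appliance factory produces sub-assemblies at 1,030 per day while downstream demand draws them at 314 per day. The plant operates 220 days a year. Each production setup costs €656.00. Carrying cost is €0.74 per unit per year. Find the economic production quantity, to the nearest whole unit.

Q* ≈ 13,274 sub-assemblies

Annual demand D = 314 × 220 = 69,080.
Production build-up factor (1 − d/p) = 1 − 314/1,030 = 0.6951.
Q* = √(2DS / (H(1 − d/p))) = √(2 × 69,080 × 656 / (0.74 × 0.6951)).
= √(90,632,960 / 0.5144) ≈ 13273.618.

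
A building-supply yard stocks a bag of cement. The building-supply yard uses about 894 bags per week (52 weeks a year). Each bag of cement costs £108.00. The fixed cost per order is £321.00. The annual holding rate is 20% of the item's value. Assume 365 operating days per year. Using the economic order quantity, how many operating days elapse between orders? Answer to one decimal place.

T ≈ 9.2 days

Annual demand D = 894 × 52 = 46,488.
Holding cost H = 0.20 × £108.00 = £21.6000 per unit per year.
EOQ = √(2DS/H) = √(2 × 46,488 × 321 / 21.6) ≈ 1175.47.
Cycle time = Q*/D × 365 = 1175.47 / 46,488 × 365 ≈ 9.229 days.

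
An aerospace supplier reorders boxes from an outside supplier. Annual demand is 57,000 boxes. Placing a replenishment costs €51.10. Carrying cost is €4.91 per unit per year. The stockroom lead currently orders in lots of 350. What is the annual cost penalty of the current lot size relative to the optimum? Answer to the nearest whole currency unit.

Extra cost ≈ €3,833 per year

EOQ = √(2DS/H) = √(2 × 57,000 × 51.1 / 4.91) ≈ 1089.24.
Cost at Q* = (D/Q*)S + (Q*/2)H = √(2DSH) ≈ €5,348.15.
Cost at Q = 350: (57,000/350)×51.1 + (350/2)×4.91 = €8,322.00 + €859.25 = €9,181.25.
Excess = €9,181.25 − €5,348.15 = €3,833.10.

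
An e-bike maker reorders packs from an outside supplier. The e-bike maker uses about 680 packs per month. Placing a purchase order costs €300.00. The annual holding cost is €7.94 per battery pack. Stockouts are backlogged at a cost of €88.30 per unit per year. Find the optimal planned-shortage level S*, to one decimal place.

S* ≈ 67.6 packs

Annual demand D = 680 × 12 = 8,160.
With planned backorders, Q* = √(2DS/H) · √((H+B)/B).
√(2DS/H) = √(2 × 8,160 × 300 / 7.94) = 785.255.
√((H+B)/B) = √((7.94+88.3)/88.3) = 1.0440.
Q* ≈ 819.800.
S* = Q* · H/(H+B) = 819.800 × 7.94/96.24 ≈ 67.635.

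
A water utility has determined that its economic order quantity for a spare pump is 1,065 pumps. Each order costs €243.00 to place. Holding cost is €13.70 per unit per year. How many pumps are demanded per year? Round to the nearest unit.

The basic EOQ model gives Q* = √(2DS/H); rearrange for the unknown.
From Q* = √(2DS/H): D = Q*²H / (2S) = 1,065² × 13.7 / (2 × 243) = 31973.009.

D ≈ 31,973 pumps per year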